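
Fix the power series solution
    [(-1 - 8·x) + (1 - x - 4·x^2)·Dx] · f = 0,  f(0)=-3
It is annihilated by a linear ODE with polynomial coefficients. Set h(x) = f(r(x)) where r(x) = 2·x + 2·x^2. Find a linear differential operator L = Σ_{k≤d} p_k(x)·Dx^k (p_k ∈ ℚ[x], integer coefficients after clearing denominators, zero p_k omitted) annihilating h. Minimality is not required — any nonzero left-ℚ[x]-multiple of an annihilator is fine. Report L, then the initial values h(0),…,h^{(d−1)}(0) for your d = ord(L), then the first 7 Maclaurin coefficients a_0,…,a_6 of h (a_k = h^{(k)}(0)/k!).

f: a_k = -3, -3, -15, -27, -87, -195, -543, …
h₀=f(r): pull back L_f along r ⇒ L₀.
L = (2 + 36·x + 96·x^2 + 64·x^3) + (-1 + 2·x + 18·x^2 + 32·x^3 + 16·x^4)·Dx  (order 1).
h: a_k = -3, -6, -66, -336, -2100, -12456, -74520, …
ICs: h(0) = -3.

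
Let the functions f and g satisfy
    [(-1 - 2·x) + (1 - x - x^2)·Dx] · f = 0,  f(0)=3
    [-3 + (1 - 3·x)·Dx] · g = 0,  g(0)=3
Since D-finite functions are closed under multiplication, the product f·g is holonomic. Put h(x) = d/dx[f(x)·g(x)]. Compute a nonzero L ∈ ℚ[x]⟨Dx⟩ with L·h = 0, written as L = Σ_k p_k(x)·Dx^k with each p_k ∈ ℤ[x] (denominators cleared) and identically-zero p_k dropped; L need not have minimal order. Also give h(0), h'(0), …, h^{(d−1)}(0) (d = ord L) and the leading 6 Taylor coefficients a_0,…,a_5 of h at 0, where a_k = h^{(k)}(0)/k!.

L = (28 - 66·x - 48·x^2 + 96·x^3 + 108·x^4) + (-4 + 20·x - 15·x^2 - 40·x^3 + 30·x^4 + 27·x^5)·Dx  (order 1).
h: a_k = 36, 252, 1215, 5040, 19260, 70038, …
ICs: h(0) = 36.

f: a_k = 3, 3, 6, 9, 15, 24, …
g: a_k = 3, 9, 27, 81, 243, 729, …
L₀ := L_f ⊗_s L_g (sym. prod.), ord ≤ 1.
Derive L from L₀ (diff closure).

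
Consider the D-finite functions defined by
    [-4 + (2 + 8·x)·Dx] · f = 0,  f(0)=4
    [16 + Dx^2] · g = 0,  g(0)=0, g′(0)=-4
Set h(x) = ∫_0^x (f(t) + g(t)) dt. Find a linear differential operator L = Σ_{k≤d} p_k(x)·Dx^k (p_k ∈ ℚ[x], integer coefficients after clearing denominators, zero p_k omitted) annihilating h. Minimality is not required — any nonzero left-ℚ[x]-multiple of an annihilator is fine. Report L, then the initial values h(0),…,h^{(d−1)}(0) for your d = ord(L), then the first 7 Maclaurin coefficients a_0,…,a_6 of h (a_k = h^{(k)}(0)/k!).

f: a_k = 4, 8, -8, 16, -40, 112, -336, …
g: a_k = 0, -4, 0, 32/3, 0, -128/15, 0, …
Weyl lclm of L_f,L_g ⇒ L₀ (ord ≤ 3).
∫: right-multiply L₀ by Dx.
L = (-224 - 1024·x - 2048·x^2)·Dx + (48 + 704·x + 3072·x^2 + 4096·x^3)·Dx^2 + (-14 - 64·x - 128·x^2)·Dx^3 + (3 + 44·x + 192·x^2 + 256·x^3)·Dx^4  (order 4).
h: a_k = 0, 4, 2, -8/3, 20/3, -8, 776/45, …
ICs: h(0) = 0, h′(0) = 4, h′′(0) = 4, h′′′(0) = -16.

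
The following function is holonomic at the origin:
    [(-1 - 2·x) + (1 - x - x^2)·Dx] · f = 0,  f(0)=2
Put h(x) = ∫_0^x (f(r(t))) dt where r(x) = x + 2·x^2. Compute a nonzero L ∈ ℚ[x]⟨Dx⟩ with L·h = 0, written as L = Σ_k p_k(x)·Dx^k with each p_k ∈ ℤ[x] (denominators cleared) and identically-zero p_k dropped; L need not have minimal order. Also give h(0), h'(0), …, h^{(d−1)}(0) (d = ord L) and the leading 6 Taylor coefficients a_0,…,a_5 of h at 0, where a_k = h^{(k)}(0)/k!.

L = (1 + 6·x + 12·x^2 + 16·x^3)·Dx + (-1 + x + 3·x^2 + 4·x^3 + 4·x^4)·Dx^2  (order 2).
h: a_k = 0, 2, 1, 8/3, 11/2, 62/5, …
ICs: h(0) = 0, h′(0) = 2.

f: a_k = 2, 2, 4, 6, 10, 16, …
h₀=f(r): pull back L_f along r ⇒ L₀.
∫: right-multiply L₀ by Dx.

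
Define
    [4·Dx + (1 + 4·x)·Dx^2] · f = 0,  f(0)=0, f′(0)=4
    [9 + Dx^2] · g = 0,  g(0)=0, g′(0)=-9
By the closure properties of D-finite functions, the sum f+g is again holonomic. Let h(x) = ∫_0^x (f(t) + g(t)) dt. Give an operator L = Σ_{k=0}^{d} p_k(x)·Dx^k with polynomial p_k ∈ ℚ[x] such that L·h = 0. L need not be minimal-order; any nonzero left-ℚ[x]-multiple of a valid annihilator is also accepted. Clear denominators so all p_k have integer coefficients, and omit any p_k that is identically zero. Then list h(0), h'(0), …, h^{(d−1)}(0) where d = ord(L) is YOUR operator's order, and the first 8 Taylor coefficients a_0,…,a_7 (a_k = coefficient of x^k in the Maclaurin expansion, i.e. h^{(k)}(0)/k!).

L = (3780 + 2592·x + 5184·x^2)·Dx^2 + (369 + 2124·x + 3888·x^2 + 5184·x^3)·Dx^3 + (420 + 288·x + 576·x^2)·Dx^4 + (41 + 236·x + 432·x^2 + 576·x^3)·Dx^5  (order 5).
h: a_k = 0, 0, -5/2, -8/3, 209/24, -64/5, 7949/240, -2048/21, …
ICs: h(0) = 0, h′(0) = 0, h′′(0) = -5, h′′′(0) = -16, h′′′′(0) = 209.

f: a_k = 0, 4, -8, 64/3, -64, 1024/5, -2048/3, 16384/7, …
g: a_k = 0, -9, 0, 27/2, 0, -243/40, 0, 729/560, …
h₀=f+g: left-lcm gives L₀, ord ≤ 4.
Integrate: L := L₀·Dx.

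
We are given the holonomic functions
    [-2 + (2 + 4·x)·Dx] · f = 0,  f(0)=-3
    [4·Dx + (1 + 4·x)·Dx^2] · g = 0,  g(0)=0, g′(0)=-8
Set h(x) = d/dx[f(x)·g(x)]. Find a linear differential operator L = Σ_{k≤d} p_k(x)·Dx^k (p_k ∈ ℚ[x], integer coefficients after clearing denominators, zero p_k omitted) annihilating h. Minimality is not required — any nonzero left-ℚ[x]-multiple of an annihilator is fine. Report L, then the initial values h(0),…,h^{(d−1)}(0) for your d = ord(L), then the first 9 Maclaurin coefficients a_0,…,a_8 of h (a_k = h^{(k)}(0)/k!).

f: a_k = -3, -3, 3/2, -3/2, 15/8, -21/8, 63/16, -99/16, 1287/128, …
g: a_k = 0, -8, 16, -128/3, 128, -2048/5, 4096/3, -32768/7, 16384, …
L₀ := L_f ⊗_s L_g (sym. prod.), ord ≤ 2.
Derive L from L₀ (diff closure).
L = (-11 - 8·x + 16·x^2) + (-14 - 36·x + 48·x^2 + 128·x^3)·Dx + (-1 - 4·x + 12·x^2 + 64·x^3 + 64·x^4)·Dx^2  (order 2).
h: a_k = 24, -48, 204, -880, 3709, -76806/5, 629127/10, -8954868/35, 116010231/112, …
ICs: h(0) = 24, h′(0) = -48.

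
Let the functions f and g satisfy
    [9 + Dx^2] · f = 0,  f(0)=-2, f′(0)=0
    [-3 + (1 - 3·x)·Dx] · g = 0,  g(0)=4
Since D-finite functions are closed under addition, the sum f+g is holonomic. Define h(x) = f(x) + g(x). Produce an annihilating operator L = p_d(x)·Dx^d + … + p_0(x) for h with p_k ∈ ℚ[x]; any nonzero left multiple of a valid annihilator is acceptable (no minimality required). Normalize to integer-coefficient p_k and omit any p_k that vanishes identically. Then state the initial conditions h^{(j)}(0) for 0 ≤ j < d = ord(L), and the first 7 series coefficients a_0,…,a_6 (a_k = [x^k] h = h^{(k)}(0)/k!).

f: a_k = -2, 0, 9, 0, -27/4, 0, 81/40, …
g: a_k = 4, 12, 36, 108, 324, 972, 2916, …
h₀=f+g: left-lcm gives L₀, ord ≤ 3.
L = (-63 + 54·x - 81·x^2) + (9 - 45·x + 81·x^2 - 81·x^3)·Dx + (-7 + 6·x - 9·x^2)·Dx^2 + (1 - 5·x + 9·x^2 - 9·x^3)·Dx^3  (order 3).
h: a_k = 2, 12, 45, 108, 1269/4, 972, 116721/40, …
ICs: h(0) = 2, h′(0) = 12, h′′(0) = 90.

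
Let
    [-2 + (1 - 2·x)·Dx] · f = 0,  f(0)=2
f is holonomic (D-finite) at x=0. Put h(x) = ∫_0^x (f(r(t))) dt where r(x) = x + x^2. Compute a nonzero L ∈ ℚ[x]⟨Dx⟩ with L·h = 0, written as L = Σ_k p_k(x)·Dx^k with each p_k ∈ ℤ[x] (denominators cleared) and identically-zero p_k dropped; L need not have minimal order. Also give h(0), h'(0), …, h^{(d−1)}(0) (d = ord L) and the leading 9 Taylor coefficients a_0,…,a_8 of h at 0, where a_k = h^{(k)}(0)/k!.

L = (2 + 4·x)·Dx + (-1 + 2·x + 2·x^2)·Dx^2  (order 2).
h: a_k = 0, 2, 2, 4, 8, 88/5, 40, 656/7, 224, …
ICs: h(0) = 0, h′(0) = 2.

f: a_k = 2, 4, 8, 16, 32, 64, 128, 256, 512, …
f∘r: x↦r, Dx↦Dx/r' in L_f ⇒ L₀.
h=∫₀ˣh₀: take L = L₀·Dx.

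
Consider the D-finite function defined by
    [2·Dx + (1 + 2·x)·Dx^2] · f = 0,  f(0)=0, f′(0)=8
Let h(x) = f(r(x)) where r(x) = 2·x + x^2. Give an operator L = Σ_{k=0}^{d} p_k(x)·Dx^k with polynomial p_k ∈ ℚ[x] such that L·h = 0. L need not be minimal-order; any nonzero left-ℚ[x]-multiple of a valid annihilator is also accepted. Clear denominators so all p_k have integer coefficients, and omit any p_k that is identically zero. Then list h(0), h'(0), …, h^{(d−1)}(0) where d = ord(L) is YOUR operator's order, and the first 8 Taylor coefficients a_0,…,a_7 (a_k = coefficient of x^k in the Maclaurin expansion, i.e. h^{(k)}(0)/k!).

L = (3 + 4·x + 2·x^2)·Dx + (1 + 5·x + 6·x^2 + 2·x^3)·Dx^2  (order 2).
h: a_k = 0, 16, -24, 160/3, -136, 1856/5, -1056, 21632/7, …
ICs: h(0) = 0, h′(0) = 16.

f: a_k = 0, 8, -8, 32/3, -16, 128/5, -128/3, 512/7, …
Substitute x→r, Dx→(1/r')Dx; clear ⇒ L₀.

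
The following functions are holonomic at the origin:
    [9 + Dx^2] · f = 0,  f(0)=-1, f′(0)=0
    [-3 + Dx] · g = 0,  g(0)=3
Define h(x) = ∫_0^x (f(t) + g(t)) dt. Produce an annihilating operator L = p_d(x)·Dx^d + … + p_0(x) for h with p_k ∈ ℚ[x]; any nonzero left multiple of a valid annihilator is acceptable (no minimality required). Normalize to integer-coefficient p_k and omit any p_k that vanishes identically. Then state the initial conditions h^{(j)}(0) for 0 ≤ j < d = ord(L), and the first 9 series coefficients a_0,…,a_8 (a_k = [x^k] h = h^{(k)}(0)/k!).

f: a_k = -1, 0, 9/2, 0, -27/8, 0, 81/80, 0, -729/4480, …
g: a_k = 3, 9, 27/2, 27/2, 81/8, 243/40, 243/80, 729/560, 2187/4480, …
Sum ⇒ L₀ = lclm(L_f,L_g) in ℚ(x)⟨Dx⟩.
∫: right-multiply L₀ by Dx.
L = -27·Dx + 9·Dx^2 - 3·Dx^3 + Dx^4  (order 4).
h: a_k = 0, 2, 9/2, 6, 27/8, 27/20, 81/80, 81/140, 729/4480, …
ICs: h(0) = 0, h′(0) = 2, h′′(0) = 9, h′′′(0) = 36.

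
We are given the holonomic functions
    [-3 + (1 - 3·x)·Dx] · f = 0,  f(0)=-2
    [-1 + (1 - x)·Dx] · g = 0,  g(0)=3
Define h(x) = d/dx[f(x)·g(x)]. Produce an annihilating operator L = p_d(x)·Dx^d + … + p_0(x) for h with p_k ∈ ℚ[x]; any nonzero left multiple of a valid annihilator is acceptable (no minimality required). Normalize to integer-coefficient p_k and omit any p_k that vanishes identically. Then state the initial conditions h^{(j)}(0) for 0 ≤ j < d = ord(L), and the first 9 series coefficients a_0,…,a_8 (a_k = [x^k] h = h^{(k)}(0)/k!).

L = (13 - 36·x + 27·x^2) + (-2 + 11·x - 18·x^2 + 9·x^3)·Dx  (order 1).
h: a_k = -24, -156, -720, -2904, -10920, -39348, -137760, -472368, -1594296, …
ICs: h(0) = -24.

f: a_k = -2, -6, -18, -54, -162, -486, -1458, -4374, -13122, …
g: a_k = 3, 3, 3, 3, 3, 3, 3, 3, 3, …
f·g: L₀ = L_f ⊗_s L_g, ord ≤ 1·1.
h=h₀': d/dx-closure on L₀ ⇒ L.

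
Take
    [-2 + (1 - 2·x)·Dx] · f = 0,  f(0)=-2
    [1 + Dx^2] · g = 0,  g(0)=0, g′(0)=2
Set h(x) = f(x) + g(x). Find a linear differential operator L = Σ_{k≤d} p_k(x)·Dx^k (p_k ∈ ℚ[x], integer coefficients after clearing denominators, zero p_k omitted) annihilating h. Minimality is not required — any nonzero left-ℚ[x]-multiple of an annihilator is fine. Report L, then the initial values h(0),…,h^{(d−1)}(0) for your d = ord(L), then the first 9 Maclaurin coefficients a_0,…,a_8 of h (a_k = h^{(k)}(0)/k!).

f: a_k = -2, -4, -8, -16, -32, -64, -128, -256, -512, …
g: a_k = 0, 2, 0, -1/3, 0, 1/60, 0, -1/2520, 0, …
f+g: L₀ = lclm(L_f,L_g), ord ≤ 1+2.
L = (50 - 8·x + 8·x^2) + (-9 + 22·x - 12·x^2 + 8·x^3)·Dx + (50 - 8·x + 8·x^2)·Dx^2 + (-9 + 22·x - 12·x^2 + 8·x^3)·Dx^3  (order 3).
h: a_k = -2, -2, -8, -49/3, -32, -3839/60, -128, -645121/2520, -512, …
ICs: h(0) = -2, h′(0) = -2, h′′(0) = -16.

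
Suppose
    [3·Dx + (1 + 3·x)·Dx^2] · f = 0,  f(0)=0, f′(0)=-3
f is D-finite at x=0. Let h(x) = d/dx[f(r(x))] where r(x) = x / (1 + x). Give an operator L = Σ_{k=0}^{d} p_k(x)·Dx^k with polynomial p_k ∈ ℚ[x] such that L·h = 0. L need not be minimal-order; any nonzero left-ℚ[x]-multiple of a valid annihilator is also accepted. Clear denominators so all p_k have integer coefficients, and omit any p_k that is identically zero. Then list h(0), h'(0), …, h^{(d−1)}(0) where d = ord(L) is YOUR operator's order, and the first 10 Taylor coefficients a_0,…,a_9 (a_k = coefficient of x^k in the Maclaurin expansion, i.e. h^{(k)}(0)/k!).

f: a_k = 0, -3, 9/2, -9, 81/4, -243/5, 243/2, -2187/7, 6561/8, -2187, …
f∘r: x↦r, Dx↦Dx/r' in L_f ⇒ L₀.
h=h₀': d/dx-closure on L₀ ⇒ L.
L = (5 + 8·x) + (1 + 5·x + 4·x^2)·Dx  (order 1).
h: a_k = -3, 15, -63, 255, -1023, 4095, -16383, 65535, -262143, 1048575, …
ICs: h(0) = -3.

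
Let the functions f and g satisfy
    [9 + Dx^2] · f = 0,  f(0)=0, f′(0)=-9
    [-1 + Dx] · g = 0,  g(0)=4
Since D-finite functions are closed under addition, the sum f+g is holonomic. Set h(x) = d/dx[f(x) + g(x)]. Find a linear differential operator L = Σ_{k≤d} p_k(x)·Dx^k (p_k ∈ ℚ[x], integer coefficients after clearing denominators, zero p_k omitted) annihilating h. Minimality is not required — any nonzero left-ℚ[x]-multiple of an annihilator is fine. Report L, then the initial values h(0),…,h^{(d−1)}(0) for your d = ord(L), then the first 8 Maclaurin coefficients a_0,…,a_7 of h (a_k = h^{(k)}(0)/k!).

L = 9 - 9·Dx + Dx^2 - Dx^3  (order 3).
h: a_k = -5, 4, 85/2, 2/3, -725/24, 1/30, 1313/144, 1/1260, …
ICs: h(0) = -5, h′(0) = 4, h′′(0) = 85.

f: a_k = 0, -9, 0, 27/2, 0, -243/40, 0, 729/560, …
g: a_k = 4, 4, 2, 2/3, 1/6, 1/30, 1/180, 1/1260, …
L₀ := lclm(L_f,L_g); ord L₀ ≤ 2+1.
h₀' ⇒ L via d/dx closure of L₀.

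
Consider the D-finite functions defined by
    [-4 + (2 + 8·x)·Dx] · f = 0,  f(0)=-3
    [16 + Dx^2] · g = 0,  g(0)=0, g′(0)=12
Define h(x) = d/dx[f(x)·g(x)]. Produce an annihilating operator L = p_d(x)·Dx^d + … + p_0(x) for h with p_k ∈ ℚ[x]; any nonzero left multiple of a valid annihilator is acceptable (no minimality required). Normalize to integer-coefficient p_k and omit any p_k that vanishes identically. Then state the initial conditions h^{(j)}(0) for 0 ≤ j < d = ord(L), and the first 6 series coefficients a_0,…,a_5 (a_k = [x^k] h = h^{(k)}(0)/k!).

f: a_k = -3, -6, 6, -12, 30, -84, …
g: a_k = 0, 12, 0, -32, 0, 128/5, …
Product ⇒ symmetric product L₀, ord ≤ 2.
Derive L from L₀ (diff closure).
L = (212 + 2304·x + 8704·x^2 + 16384·x^3 + 16384·x^4) + (-4 - 144·x - 768·x^2 - 1024·x^3)·Dx + (7 + 88·x + 432·x^2 + 1024·x^3 + 1024·x^4)·Dx^2  (order 2).
h: a_k = -36, -144, 504, 192, 456, -23328/5, …
ICs: h(0) = -36, h′(0) = -144.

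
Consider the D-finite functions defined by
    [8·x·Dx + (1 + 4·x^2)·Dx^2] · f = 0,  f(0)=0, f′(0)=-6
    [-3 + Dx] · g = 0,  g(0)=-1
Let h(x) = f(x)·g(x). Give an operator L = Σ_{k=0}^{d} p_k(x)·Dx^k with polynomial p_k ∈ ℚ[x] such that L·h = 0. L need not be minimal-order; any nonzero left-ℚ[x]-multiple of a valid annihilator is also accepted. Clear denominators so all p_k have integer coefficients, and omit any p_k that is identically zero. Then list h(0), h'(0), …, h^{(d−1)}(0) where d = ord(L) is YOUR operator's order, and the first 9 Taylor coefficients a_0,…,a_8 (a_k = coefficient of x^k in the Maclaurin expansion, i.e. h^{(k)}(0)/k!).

f: a_k = 0, -6, 0, 8, 0, -96/5, 0, 384/7, 0, …
g: a_k = -1, -3, -9/2, -9/2, -27/8, -81/40, -81/80, -243/560, -729/4480, …
L₀ := L_f ⊗_s L_g (sym. prod.), ord ≤ 2.
L = (9 - 24·x + 36·x^2) + (-6 + 8·x - 24·x^2)·Dx + (1 + 4·x^2)·Dx^2  (order 2).
h: a_k = 0, 6, 18, 19, 3, 69/20, 135/4, 2973/280, -5139/56, …
ICs: h(0) = 0, h′(0) = 6.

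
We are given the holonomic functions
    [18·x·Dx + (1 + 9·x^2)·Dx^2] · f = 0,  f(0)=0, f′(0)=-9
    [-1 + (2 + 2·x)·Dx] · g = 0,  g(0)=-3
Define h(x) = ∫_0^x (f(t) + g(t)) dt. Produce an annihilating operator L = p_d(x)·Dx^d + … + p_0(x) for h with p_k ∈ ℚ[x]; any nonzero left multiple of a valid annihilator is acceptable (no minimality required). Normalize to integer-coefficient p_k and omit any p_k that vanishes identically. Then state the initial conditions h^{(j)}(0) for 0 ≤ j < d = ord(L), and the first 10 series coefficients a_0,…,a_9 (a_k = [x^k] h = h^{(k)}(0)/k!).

f: a_k = 0, -9, 0, 27, 0, -729/5, 0, 6561/7, 0, -6561, …
g: a_k = -3, -3/2, 3/8, -3/16, 15/128, -21/256, 63/1024, -99/2048, 1287/32768, -2145/65536, …
Weyl lclm of L_f,L_g ⇒ L₀ (ord ≤ 3).
Integrate: L := L₀·Dx.
L = (-36 - 90·x + 972·x^2 + 486·x^3)·Dx^2 + (-75 - 144·x + 1818·x^2 + 3888·x^3 + 1701·x^4)·Dx^3 + (-2 + 70·x + 108·x^2 + 684·x^3 + 1134·x^4 + 486·x^5)·Dx^4  (order 4).
h: a_k = 0, -3, -21/4, 1/8, 429/64, 3/128, -62243/2560, 9/1024, 13436235/114688, 143/32768, …
ICs: h(0) = 0, h′(0) = -3, h′′(0) = -21/2, h′′′(0) = 3/4.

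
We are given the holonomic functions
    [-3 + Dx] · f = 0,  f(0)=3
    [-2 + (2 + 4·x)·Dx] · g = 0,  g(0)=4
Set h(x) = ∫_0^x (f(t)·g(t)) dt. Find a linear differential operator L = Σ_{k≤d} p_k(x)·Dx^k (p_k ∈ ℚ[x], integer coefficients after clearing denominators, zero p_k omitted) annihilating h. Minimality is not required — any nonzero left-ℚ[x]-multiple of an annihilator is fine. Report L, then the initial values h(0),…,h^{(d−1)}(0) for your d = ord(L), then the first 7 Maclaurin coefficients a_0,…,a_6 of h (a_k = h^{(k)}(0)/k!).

L = (-4 - 6·x)·Dx + (1 + 2·x)·Dx^2  (order 2).
h: a_k = 0, 12, 24, 28, 24, 78/5, 44/5, …
ICs: h(0) = 0, h′(0) = 12.

f: a_k = 3, 9, 27/2, 27/2, 81/8, 243/40, 243/80, …
g: a_k = 4, 4, -2, 2, -5/2, 7/2, -21/4, …
Product ⇒ symmetric product L₀, ord ≤ 1.
∫: right-multiply L₀ by Dx.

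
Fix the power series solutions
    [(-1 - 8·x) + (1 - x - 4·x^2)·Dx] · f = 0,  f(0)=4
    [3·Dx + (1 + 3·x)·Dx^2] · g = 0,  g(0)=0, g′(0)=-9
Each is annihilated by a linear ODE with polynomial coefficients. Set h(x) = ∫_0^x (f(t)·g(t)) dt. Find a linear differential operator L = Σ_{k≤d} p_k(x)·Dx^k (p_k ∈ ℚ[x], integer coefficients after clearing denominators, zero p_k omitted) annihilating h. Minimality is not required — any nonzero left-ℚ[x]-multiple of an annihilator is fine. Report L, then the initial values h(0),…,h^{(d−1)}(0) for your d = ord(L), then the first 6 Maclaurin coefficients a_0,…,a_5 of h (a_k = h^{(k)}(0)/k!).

f: a_k = 4, 4, 20, 36, 116, 260, …
g: a_k = 0, -9, 27/2, -27, 243/4, -729/5, …
h₀=f·g: eliminate ⇒ L₀, order ≤ 1·2.
∫: right-multiply L₀ by Dx.
L = (11 + 48·x)·Dx + (-1 + 25·x + 60·x^2)·Dx^2 + (-1 - 2·x + 7·x^2 + 12·x^3)·Dx^3  (order 3).
h: a_k = 0, 0, -18, 6, -117/2, 81/5, …
ICs: h(0) = 0, h′(0) = 0, h′′(0) = -36.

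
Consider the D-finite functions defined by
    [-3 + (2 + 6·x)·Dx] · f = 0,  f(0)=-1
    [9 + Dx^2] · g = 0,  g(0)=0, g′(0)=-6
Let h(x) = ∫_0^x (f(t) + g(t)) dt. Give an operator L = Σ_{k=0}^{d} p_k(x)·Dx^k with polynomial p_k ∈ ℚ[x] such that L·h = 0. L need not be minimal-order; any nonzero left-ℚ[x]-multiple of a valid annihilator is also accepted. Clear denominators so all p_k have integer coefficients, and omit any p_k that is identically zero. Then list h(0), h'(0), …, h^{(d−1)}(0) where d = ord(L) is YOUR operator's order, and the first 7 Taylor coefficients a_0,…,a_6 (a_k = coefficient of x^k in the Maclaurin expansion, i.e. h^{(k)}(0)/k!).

f: a_k = -1, -3/2, 9/8, -27/16, 405/128, -1701/256, 15309/1024, …
g: a_k = 0, -6, 0, 9, 0, -81/20, 0, …
f+g: L₀ = lclm(L_f,L_g), ord ≤ 1+2.
∫: right-multiply L₀ by Dx.
L = (-63 - 216·x - 324·x^2)·Dx + (18 + 198·x + 648·x^2 + 648·x^3)·Dx^2 + (-7 - 24·x - 36·x^2)·Dx^3 + (2 + 22·x + 72·x^2 + 72·x^3)·Dx^4  (order 4).
h: a_k = 0, -1, -15/4, 3/8, 117/64, 81/128, -4563/2560, …
ICs: h(0) = 0, h′(0) = -1, h′′(0) = -15/2, h′′′(0) = 9/4.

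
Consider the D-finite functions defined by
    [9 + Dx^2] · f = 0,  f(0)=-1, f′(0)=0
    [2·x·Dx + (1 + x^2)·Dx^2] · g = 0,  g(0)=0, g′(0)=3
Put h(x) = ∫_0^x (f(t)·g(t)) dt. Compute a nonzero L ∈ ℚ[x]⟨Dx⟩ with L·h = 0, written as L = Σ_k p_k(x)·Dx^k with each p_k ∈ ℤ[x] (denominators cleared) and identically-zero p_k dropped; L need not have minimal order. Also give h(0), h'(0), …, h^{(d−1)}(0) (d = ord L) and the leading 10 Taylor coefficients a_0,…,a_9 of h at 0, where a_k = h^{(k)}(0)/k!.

f: a_k = -1, 0, 9/2, 0, -27/8, 0, 81/80, 0, -729/4480, 0, …
g: a_k = 0, 3, 0, -1, 0, 3/5, 0, -3/7, 0, 1/3, …
L₀ := L_f ⊗_s L_g (sym. prod.), ord ≤ 4.
∫: right-multiply L₀ by Dx.
L = (1170 + 3834·x^2 + 4779·x^4 + 2916·x^6 + 729·x^8)·Dx + (396·x + 1044·x^3 + 972·x^5 + 324·x^7)·Dx^2 + (220 + 768·x^2 + 1026·x^4 + 648·x^6 + 162·x^8)·Dx^3 + (44·x + 116·x^3 + 108·x^5 + 36·x^7)·Dx^4 + (10 + 38·x^2 + 55·x^4 + 36·x^6 + 9·x^8)·Dx^5  (order 5).
h: a_k = 0, 0, -3/2, 0, 29/8, 0, -203/80, 0, 5343/4480, 0, …
ICs: h(0) = 0, h′(0) = 0, h′′(0) = -3, h′′′(0) = 0, h′′′′(0) = 87.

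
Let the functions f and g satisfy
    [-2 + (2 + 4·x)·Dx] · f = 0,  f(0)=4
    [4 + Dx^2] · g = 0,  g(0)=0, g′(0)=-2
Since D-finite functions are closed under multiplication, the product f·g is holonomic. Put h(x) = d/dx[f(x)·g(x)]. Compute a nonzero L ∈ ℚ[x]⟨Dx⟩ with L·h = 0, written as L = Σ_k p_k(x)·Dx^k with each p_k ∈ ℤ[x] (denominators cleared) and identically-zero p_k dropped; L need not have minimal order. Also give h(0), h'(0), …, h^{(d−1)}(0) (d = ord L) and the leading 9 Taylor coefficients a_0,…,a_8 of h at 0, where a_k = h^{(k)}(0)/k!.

f: a_k = 4, 4, -2, 2, -5/2, 7/2, -21/4, 33/4, -429/32, …
g: a_k = 0, -2, 0, 4/3, 0, -4/15, 0, 8/315, 0, …
Product ⇒ symmetric product L₀, ord ≤ 2.
Derive L from L₀ (diff closure).
L = (53 + 288·x + 544·x^2 + 512·x^3 + 256·x^4) + (-2 - 36·x - 96·x^2 - 64·x^3)·Dx + (7 + 44·x + 108·x^2 + 128·x^3 + 64·x^4)·Dx^2  (order 2).
h: a_k = -8, -16, 28, 16/3, 19/3, -162/5, 983/18, -30908/315, 185275/1008, …
ICs: h(0) = -8, h′(0) = -16.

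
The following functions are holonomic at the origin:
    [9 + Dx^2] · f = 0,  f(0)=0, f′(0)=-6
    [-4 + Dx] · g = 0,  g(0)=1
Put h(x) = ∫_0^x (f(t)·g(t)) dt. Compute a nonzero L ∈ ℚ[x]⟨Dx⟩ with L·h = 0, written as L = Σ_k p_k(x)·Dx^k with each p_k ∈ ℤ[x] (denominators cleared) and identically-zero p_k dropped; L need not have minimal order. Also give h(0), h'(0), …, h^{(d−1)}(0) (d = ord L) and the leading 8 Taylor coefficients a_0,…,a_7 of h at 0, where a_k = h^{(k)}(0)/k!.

L = 25·Dx - 8·Dx^2 + Dx^3  (order 3).
h: a_k = 0, 0, -3, -8, -39/4, -28/5, 79/120, 143/35, …
ICs: h(0) = 0, h′(0) = 0, h′′(0) = -6.

f: a_k = 0, -6, 0, 9, 0, -81/20, 0, 243/280, …
g: a_k = 1, 4, 8, 32/3, 32/3, 128/15, 256/45, 1024/315, …
h₀=f·g: eliminate ⇒ L₀, order ≤ 2·1.
h=∫₀ˣh₀: take L = L₀·Dx.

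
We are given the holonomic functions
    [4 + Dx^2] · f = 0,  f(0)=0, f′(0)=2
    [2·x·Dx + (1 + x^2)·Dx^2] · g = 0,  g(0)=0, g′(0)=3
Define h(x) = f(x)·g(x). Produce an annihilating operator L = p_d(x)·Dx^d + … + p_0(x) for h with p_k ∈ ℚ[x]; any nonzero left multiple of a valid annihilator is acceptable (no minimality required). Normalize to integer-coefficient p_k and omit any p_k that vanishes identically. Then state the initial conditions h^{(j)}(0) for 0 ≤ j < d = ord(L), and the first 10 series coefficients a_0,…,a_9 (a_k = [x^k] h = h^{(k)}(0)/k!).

f: a_k = 0, 2, 0, -4/3, 0, 4/15, 0, -8/315, 0, 4/2835, …
g: a_k = 0, 3, 0, -1, 0, 3/5, 0, -3/7, 0, 1/3, …
L₀ := L_f ⊗_s L_g (sym. prod.), ord ≤ 4.
L = (160 + 464·x^2 + 464·x^4 + 256·x^6 + 64·x^8) + (96·x + 224·x^3 + 192·x^5 + 64·x^7)·Dx + (60 + 188·x^2 + 216·x^4 + 128·x^6 + 32·x^8)·Dx^2 + (24·x + 56·x^3 + 48·x^5 + 16·x^7)·Dx^3 + (5 + 18·x^2 + 25·x^4 + 16·x^6 + 4·x^8)·Dx^4  (order 4).
h: a_k = 0, 0, 6, 0, -6, 0, 10/3, 0, -2, 0, …
ICs: h(0) = 0, h′(0) = 0, h′′(0) = 12, h′′′(0) = 0.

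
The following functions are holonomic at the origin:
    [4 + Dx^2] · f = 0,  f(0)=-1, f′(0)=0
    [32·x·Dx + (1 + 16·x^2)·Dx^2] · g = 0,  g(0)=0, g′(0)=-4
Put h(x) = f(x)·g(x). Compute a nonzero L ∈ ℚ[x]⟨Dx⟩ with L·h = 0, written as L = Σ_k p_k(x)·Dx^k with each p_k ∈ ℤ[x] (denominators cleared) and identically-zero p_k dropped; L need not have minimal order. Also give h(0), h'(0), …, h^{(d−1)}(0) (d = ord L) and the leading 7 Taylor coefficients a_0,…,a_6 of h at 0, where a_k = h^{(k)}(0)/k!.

f: a_k = -1, 0, 2, 0, -2/3, 0, 4/45, …
g: a_k = 0, -4, 0, 64/3, 0, -1024/5, 0, …
L₀ := L_f ⊗_s L_g (sym. prod.), ord ≤ 4.
L = (1360 + 60416·x^2 + 106496·x^4 + 262144·x^6 + 1048576·x^8) + (2304·x + 45056·x^3 + 196608·x^5 + 1048576·x^7)·Dx + (360 + 15872·x^2 + 36864·x^4 + 131072·x^6 + 524288·x^8)·Dx^2 + (576·x + 11264·x^3 + 49152·x^5 + 262144·x^7)·Dx^3 + (5 + 192·x^2 + 2560·x^4 + 16384·x^6 + 65536·x^8)·Dx^4  (order 4).
h: a_k = 0, 4, 0, -88/3, 0, 3752/15, 0, …
ICs: h(0) = 0, h′(0) = 4, h′′(0) = 0, h′′′(0) = -176.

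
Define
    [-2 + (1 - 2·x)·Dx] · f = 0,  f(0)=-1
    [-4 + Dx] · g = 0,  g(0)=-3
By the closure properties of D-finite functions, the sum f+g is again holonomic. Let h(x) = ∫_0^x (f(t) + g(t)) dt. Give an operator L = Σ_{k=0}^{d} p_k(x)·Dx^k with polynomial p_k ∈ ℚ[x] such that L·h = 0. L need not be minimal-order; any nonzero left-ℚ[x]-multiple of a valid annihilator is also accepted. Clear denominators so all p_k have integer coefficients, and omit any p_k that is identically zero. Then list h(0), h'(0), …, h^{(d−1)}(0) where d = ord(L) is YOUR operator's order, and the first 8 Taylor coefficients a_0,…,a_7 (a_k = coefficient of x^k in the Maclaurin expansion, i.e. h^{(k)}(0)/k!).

L = -32·x·Dx + (-4 + 32·x - 32·x^2)·Dx^2 + (1 - 6·x + 8·x^2)·Dx^3  (order 3).
h: a_k = 0, -4, -7, -28/3, -10, -48/5, -48/5, -1216/105, …
ICs: h(0) = 0, h′(0) = -4, h′′(0) = -14.

f: a_k = -1, -2, -4, -8, -16, -32, -64, -128, …
g: a_k = -3, -12, -24, -32, -32, -128/5, -256/15, -1024/105, …
Sum ⇒ L₀ = lclm(L_f,L_g) in ℚ(x)⟨Dx⟩.
Integrate: L := L₀·Dx.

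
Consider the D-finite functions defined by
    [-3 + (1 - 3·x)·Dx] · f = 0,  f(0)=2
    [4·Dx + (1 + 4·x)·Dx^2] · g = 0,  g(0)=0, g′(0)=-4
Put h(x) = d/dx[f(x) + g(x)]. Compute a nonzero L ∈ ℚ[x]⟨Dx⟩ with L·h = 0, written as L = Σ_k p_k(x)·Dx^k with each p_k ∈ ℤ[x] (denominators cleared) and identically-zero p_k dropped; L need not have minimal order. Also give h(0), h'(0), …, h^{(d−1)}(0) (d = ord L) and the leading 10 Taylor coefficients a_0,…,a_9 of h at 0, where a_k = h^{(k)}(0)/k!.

f: a_k = 2, 6, 18, 54, 162, 486, 1458, 4374, 13122, 39366, …
g: a_k = 0, -4, 8, -64/3, 64, -1024/5, 2048/3, -16384/7, 8192, -262144/9, …
f+g: L₀ = lclm(L_f,L_g), ord ≤ 1+2.
h₀' ⇒ L via d/dx closure of L₀.
L = (204 + 144·x) + (11 + 312·x + 288·x^2)·Dx + (-5 - 11·x + 54·x^2 + 72·x^3)·Dx^2  (order 2).
h: a_k = 2, 52, 98, 904, 1406, 12844, 14234, 170512, 92150, 2229556, …
ICs: h(0) = 2, h′(0) = 52.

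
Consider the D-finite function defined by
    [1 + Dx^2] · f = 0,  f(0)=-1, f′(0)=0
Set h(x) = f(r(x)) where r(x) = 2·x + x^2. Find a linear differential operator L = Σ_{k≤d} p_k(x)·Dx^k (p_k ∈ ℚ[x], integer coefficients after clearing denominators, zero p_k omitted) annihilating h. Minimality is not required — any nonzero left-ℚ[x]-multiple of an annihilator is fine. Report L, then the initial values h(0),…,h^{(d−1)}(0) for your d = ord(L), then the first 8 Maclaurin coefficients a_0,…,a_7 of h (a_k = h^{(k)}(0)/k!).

L = (4 + 12·x + 12·x^2 + 4·x^3) - Dx + (1 + x)·Dx^2  (order 2).
h: a_k = -1, 0, 2, 2, -1/6, -4/3, -41/45, -1/15, …
ICs: h(0) = -1, h′(0) = 0.

f: a_k = -1, 0, 1/2, 0, -1/24, 0, 1/720, 0, …
Change of var in L_f (x↦r) gives L₀.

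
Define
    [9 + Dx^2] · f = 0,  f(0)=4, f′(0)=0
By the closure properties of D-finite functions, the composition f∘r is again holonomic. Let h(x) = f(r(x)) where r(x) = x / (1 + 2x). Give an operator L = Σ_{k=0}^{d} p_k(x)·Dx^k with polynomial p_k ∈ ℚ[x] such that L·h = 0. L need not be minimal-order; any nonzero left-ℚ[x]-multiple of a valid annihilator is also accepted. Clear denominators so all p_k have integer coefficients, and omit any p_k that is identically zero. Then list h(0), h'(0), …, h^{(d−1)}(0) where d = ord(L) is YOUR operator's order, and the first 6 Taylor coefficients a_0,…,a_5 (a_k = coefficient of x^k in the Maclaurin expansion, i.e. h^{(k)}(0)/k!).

L = 9 + (4 + 24·x + 48·x^2 + 32·x^3)·Dx + (1 + 8·x + 24·x^2 + 32·x^3 + 16·x^4)·Dx^2  (order 2).
h: a_k = 4, 0, -18, 72, -405/2, 468, …
ICs: h(0) = 4, h′(0) = 0.

f: a_k = 4, 0, -18, 0, 27/2, 0, …
Change of var in L_f (x↦r) gives L₀.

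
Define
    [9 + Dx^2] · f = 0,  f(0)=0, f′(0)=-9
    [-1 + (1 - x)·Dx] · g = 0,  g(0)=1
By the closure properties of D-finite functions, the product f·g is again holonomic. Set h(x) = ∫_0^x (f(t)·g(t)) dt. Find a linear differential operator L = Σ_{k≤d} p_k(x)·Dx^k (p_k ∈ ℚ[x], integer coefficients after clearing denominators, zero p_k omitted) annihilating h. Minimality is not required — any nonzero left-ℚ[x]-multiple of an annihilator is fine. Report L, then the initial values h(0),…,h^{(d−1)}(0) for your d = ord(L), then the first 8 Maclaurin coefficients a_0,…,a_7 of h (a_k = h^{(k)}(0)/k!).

L = (-9 + 9·x)·Dx + 2·Dx^2 + (-1 + x)·Dx^3  (order 3).
h: a_k = 0, 0, -9/2, -3, 9/8, 9/10, -21/80, -9/40, …
ICs: h(0) = 0, h′(0) = 0, h′′(0) = -9.

f: a_k = 0, -9, 0, 27/2, 0, -243/40, 0, 729/560, …
g: a_k = 1, 1, 1, 1, 1, 1, 1, 1, …
L₀ := L_f ⊗_s L_g (sym. prod.), ord ≤ 2.
Integrate: L := L₀·Dx.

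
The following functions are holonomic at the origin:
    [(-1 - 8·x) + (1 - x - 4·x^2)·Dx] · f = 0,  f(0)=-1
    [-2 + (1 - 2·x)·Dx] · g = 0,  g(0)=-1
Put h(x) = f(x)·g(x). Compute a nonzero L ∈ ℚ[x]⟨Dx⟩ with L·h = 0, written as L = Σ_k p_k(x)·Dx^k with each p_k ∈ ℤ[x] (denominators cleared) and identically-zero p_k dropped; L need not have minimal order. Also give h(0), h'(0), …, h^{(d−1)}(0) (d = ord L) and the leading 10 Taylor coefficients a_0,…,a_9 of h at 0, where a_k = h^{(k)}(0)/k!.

L = (-3 - 4·x + 24·x^2) + (1 - 3·x - 2·x^2 + 8·x^3)·Dx  (order 1).
h: a_k = 1, 3, 11, 31, 91, 247, 675, 1791, 4747, 12423, …
ICs: h(0) = 1.

f: a_k = -1, -1, -5, -9, -29, -65, -181, -441, -1165, -2929, …
g: a_k = -1, -2, -4, -8, -16, -32, -64, -128, -256, -512, …
L₀ := L_f ⊗_s L_g (sym. prod.), ord ≤ 1.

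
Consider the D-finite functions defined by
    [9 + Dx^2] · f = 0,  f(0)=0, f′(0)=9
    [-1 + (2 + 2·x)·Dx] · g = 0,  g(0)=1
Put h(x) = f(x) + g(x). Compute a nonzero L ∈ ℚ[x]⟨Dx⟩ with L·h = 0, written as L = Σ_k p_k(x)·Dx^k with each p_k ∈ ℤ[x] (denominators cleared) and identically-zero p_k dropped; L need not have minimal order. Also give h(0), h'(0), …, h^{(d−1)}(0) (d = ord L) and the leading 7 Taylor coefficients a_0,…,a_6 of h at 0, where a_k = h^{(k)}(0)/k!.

f: a_k = 0, 9, 0, -27/2, 0, 243/40, 0, …
g: a_k = 1, 1/2, -1/8, 1/16, -5/128, 7/256, -21/1024, …
L₀ := lclm(L_f,L_g); ord L₀ ≤ 2+1.
L = (-351 - 648·x - 324·x^2) + (630 + 1926·x + 1944·x^2 + 648·x^3)·Dx + (-39 - 72·x - 36·x^2)·Dx^2 + (70 + 214·x + 216·x^2 + 72·x^3)·Dx^3  (order 3).
h: a_k = 1, 19/2, -1/8, -215/16, -5/128, 7811/1280, -21/1024, …
ICs: h(0) = 1, h′(0) = 19/2, h′′(0) = -1/4.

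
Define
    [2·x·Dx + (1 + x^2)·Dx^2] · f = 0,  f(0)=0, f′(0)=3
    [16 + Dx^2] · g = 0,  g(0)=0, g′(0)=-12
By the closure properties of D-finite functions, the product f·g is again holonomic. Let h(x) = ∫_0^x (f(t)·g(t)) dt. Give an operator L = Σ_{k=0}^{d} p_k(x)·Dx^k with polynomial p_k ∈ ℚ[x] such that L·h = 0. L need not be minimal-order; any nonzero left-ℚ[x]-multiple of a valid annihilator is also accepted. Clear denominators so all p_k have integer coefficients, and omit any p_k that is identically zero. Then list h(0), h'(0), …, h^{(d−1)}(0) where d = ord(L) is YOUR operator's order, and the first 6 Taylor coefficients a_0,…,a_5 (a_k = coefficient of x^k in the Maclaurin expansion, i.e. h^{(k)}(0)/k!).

f: a_k = 0, 3, 0, -1, 0, 3/5, …
g: a_k = 0, -12, 0, 32, 0, -128/5, …
h₀=f·g: eliminate ⇒ L₀, order ≤ 2·2.
∫: right-multiply L₀ by Dx.
L = (5440 + 19136·x^2 + 25856·x^4 + 16384·x^6 + 4096·x^8)·Dx + (1152·x + 3200·x^3 + 3072·x^5 + 1024·x^7)·Dx^2 + (612 + 2252·x^2 + 3168·x^4 + 2048·x^6 + 512·x^8)·Dx^3 + (72·x + 200·x^3 + 192·x^5 + 64·x^7)·Dx^4 + (17 + 66·x^2 + 97·x^4 + 64·x^6 + 16·x^8)·Dx^5  (order 5).
h: a_k = 0, 0, 0, -12, 0, 108/5, …
ICs: h(0) = 0, h′(0) = 0, h′′(0) = 0, h′′′(0) = -72, h′′′′(0) = 0.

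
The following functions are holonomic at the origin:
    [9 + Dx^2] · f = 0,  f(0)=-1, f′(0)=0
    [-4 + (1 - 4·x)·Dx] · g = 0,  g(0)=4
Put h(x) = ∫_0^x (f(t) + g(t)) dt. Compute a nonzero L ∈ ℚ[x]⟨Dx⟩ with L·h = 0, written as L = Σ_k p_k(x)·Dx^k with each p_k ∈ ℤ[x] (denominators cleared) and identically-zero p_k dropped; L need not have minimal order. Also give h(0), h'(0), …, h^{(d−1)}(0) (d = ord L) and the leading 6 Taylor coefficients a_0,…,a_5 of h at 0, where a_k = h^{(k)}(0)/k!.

f: a_k = -1, 0, 9/2, 0, -27/8, 0, …
g: a_k = 4, 16, 64, 256, 1024, 4096, …
L₀ := lclm(L_f,L_g); ord L₀ ≤ 2+1.
Integrate: L := L₀·Dx.
L = (-3780 + 2592·x - 5184·x^2)·Dx + (369 - 2124·x + 3888·x^2 - 5184·x^3)·Dx^2 + (-420 + 288·x - 576·x^2)·Dx^3 + (41 - 236·x + 432·x^2 - 576·x^3)·Dx^4  (order 4).
h: a_k = 0, 3, 8, 137/6, 64, 1633/8, …
ICs: h(0) = 0, h′(0) = 3, h′′(0) = 16, h′′′(0) = 137.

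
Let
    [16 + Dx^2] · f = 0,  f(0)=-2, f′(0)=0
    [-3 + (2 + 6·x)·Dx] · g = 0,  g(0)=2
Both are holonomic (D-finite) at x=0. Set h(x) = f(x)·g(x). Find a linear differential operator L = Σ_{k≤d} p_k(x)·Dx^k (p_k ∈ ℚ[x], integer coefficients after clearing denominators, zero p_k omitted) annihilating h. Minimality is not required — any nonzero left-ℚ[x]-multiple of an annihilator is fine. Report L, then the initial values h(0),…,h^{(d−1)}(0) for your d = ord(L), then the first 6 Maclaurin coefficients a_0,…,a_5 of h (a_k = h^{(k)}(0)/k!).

f: a_k = -2, 0, 16, 0, -64/3, 0, …
g: a_k = 2, 3, -9/4, 27/8, -405/64, 1701/128, …
h₀=f·g: eliminate ⇒ L₀, order ≤ 2·1.
L = (91 + 384·x + 576·x^2) + (-12 - 36·x)·Dx + (4 + 24·x + 36·x^2)·Dx^2  (order 2).
h: a_k = -4, -6, 73/2, 165/4, -6337/96, -2341/64, …
ICs: h(0) = -4, h′(0) = -6.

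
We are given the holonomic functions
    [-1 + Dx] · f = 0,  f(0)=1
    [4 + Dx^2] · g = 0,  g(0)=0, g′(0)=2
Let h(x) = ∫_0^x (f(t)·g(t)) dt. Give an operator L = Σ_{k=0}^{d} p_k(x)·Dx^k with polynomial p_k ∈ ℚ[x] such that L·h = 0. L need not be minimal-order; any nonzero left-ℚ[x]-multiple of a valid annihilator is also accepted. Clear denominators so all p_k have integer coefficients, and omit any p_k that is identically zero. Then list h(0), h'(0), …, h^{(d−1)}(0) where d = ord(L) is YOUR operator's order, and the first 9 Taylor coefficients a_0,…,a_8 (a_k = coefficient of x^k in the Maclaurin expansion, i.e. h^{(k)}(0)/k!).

L = 5·Dx - 2·Dx^2 + Dx^3  (order 3).
h: a_k = 0, 0, 1, 2/3, -1/12, -1/5, -19/360, 11/1260, 139/20160, …
ICs: h(0) = 0, h′(0) = 0, h′′(0) = 2.

f: a_k = 1, 1, 1/2, 1/6, 1/24, 1/120, 1/720, 1/5040, 1/40320, …
g: a_k = 0, 2, 0, -4/3, 0, 4/15, 0, -8/315, 0, …
f·g: L₀ = L_f ⊗_s L_g, ord ≤ 1·2.
h=∫h₀ ⇒ L = L₀·Dx.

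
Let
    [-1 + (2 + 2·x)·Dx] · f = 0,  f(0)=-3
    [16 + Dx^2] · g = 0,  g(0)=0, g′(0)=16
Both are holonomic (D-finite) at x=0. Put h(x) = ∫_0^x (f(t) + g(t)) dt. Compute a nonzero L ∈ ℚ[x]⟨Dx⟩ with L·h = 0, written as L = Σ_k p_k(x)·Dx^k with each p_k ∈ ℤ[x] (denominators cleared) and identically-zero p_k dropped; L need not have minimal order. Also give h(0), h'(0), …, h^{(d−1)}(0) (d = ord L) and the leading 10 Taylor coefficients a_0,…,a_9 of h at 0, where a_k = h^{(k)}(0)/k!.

f: a_k = -3, -3/2, 3/8, -3/16, 15/128, -21/256, 63/1024, -99/2048, 1287/32768, -2145/65536, …
g: a_k = 0, 16, 0, -128/3, 0, 512/15, 0, -4096/315, 0, 8192/2835, …
L₀ := lclm(L_f,L_g); ord L₀ ≤ 1+2.
Integrate: L := L₀·Dx.
L = (-1072 - 2048·x - 1024·x^2)·Dx + (2016 + 6112·x + 6144·x^2 + 2048·x^3)·Dx^2 + (-67 - 128·x - 64·x^2)·Dx^3 + (126 + 382·x + 384·x^2 + 128·x^3)·Dx^4  (order 4).
h: a_k = 0, -3, 29/4, 1/8, -2057/192, 3/128, 130757/23040, 9/1024, -8419793/5160960, 143/32768, …
ICs: h(0) = 0, h′(0) = -3, h′′(0) = 29/2, h′′′(0) = 3/4.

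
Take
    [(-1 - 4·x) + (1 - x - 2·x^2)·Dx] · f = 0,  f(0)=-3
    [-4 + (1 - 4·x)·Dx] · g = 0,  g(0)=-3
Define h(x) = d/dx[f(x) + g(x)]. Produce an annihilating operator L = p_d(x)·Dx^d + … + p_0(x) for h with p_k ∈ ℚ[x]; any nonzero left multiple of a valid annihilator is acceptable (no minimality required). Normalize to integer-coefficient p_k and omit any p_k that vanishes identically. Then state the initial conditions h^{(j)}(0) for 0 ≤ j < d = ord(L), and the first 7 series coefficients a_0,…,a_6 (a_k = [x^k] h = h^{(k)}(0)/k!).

f: a_k = -3, -3, -9, -15, -33, -63, -129, …
g: a_k = -3, -12, -48, -192, -768, -3072, -12288, …
f+g: L₀ = lclm(L_f,L_g), ord ≤ 1+1.
Differentiate: ansatz ord ≤ ord L₀ ⇒ L.
L = (168 + 192·x + 1728·x^2 - 768·x^3 + 768·x^4) + (-33 - 144·x + 264·x^2 + 1056·x^3 - 576·x^4 + 768·x^5)·Dx + (1 + 13·x - 100·x^2 + 120·x^3 + 40·x^4 - 64·x^5 + 128·x^6)·Dx^2  (order 2).
h: a_k = -15, -114, -621, -3204, -15675, -74502, -345849, …
ICs: h(0) = -15, h′(0) = -114.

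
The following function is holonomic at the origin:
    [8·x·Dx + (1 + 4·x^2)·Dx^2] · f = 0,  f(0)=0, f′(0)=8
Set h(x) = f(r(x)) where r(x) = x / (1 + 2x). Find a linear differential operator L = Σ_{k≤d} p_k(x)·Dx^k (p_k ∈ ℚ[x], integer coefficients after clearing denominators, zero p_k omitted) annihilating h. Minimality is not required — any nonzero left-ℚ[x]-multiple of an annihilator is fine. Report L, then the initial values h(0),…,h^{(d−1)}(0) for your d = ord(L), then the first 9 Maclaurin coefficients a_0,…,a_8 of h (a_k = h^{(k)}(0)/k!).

f: a_k = 0, 8, 0, -32/3, 0, 128/5, 0, -512/7, 0, …
f∘r: x↦r, Dx↦Dx/r' in L_f ⇒ L₀.
L = (4 + 16·x)·Dx + (1 + 4·x + 8·x^2)·Dx^2  (order 2).
h: a_k = 0, 8, -16, 64/3, 0, -512/5, 1024/3, -4096/7, 0, …
ICs: h(0) = 0, h′(0) = 8.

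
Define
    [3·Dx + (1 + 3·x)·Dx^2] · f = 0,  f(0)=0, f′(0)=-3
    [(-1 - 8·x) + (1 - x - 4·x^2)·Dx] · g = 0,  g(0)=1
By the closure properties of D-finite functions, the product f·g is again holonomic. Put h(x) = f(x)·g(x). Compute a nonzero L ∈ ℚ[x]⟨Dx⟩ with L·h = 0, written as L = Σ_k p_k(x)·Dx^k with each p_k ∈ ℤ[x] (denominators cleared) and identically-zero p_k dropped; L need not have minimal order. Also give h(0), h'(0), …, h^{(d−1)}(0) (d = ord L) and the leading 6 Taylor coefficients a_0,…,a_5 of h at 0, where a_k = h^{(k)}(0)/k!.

L = (11 + 48·x) + (-1 + 25·x + 60·x^2)·Dx + (-1 - 2·x + 7·x^2 + 12·x^3)·Dx^2  (order 2).
h: a_k = 0, -3, 3/2, -39/2, 27/4, -2397/20, …
ICs: h(0) = 0, h′(0) = -3.

f: a_k = 0, -3, 9/2, -9, 81/4, -243/5, …
g: a_k = 1, 1, 5, 9, 29, 65, …
Sym-product of L_f,L_g gives L₀ (≤ ord 2).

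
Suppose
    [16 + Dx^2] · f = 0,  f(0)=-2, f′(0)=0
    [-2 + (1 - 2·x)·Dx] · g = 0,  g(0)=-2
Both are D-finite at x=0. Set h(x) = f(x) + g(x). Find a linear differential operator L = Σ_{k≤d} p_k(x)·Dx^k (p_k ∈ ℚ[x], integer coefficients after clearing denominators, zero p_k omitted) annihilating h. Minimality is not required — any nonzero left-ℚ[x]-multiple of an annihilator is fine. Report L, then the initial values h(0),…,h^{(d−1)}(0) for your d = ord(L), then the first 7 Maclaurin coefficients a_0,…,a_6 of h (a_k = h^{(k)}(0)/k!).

f: a_k = -2, 0, 16, 0, -64/3, 0, 512/45, …
g: a_k = -2, -4, -8, -16, -32, -64, -128, …
Weyl lclm of L_f,L_g ⇒ L₀ (ord ≤ 3).
L = (-160 + 256·x - 256·x^2) + (48 - 224·x + 384·x^2 - 256·x^3)·Dx + (-10 + 16·x - 16·x^2)·Dx^2 + (3 - 14·x + 24·x^2 - 16·x^3)·Dx^3  (order 3).
h: a_k = -4, -4, 8, -16, -160/3, -64, -5248/45, …
ICs: h(0) = -4, h′(0) = -4, h′′(0) = 16.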